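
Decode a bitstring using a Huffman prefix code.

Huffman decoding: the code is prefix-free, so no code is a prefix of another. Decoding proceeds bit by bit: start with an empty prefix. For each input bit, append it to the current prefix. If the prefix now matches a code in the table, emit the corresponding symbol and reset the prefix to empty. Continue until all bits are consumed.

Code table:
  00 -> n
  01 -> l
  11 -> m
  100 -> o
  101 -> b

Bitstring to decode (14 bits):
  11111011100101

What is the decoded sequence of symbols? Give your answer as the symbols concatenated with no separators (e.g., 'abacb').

Answer: mmbmnb

Derivation:
Bit 0: prefix='1' (no match yet)
Bit 1: prefix='11' -> emit 'm', reset
Bit 2: prefix='1' (no match yet)
Bit 3: prefix='11' -> emit 'm', reset
Bit 4: prefix='1' (no match yet)
Bit 5: prefix='10' (no match yet)
Bit 6: prefix='101' -> emit 'b', reset
Bit 7: prefix='1' (no match yet)
Bit 8: prefix='11' -> emit 'm', reset
Bit 9: prefix='0' (no match yet)
Bit 10: prefix='00' -> emit 'n', reset
Bit 11: prefix='1' (no match yet)
Bit 12: prefix='10' (no match yet)
Bit 13: prefix='101' -> emit 'b', reset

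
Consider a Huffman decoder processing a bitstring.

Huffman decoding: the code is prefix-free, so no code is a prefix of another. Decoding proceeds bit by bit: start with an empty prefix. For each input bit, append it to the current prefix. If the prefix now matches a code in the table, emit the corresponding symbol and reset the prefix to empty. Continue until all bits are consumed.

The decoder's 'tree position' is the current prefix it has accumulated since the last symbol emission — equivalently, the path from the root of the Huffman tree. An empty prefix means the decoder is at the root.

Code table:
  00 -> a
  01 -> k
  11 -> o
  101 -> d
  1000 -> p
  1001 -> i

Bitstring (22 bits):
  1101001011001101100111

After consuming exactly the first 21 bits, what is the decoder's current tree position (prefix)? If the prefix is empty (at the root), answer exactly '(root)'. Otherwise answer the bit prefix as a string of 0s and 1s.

Answer: 1

Derivation:
Bit 0: prefix='1' (no match yet)
Bit 1: prefix='11' -> emit 'o', reset
Bit 2: prefix='0' (no match yet)
Bit 3: prefix='01' -> emit 'k', reset
Bit 4: prefix='0' (no match yet)
Bit 5: prefix='00' -> emit 'a', reset
Bit 6: prefix='1' (no match yet)
Bit 7: prefix='10' (no match yet)
Bit 8: prefix='101' -> emit 'd', reset
Bit 9: prefix='1' (no match yet)
Bit 10: prefix='10' (no match yet)
Bit 11: prefix='100' (no match yet)
Bit 12: prefix='1001' -> emit 'i', reset
Bit 13: prefix='1' (no match yet)
Bit 14: prefix='10' (no match yet)
Bit 15: prefix='101' -> emit 'd', reset
Bit 16: prefix='1' (no match yet)
Bit 17: prefix='10' (no match yet)
Bit 18: prefix='100' (no match yet)
Bit 19: prefix='1001' -> emit 'i', reset
Bit 20: prefix='1' (no match yet)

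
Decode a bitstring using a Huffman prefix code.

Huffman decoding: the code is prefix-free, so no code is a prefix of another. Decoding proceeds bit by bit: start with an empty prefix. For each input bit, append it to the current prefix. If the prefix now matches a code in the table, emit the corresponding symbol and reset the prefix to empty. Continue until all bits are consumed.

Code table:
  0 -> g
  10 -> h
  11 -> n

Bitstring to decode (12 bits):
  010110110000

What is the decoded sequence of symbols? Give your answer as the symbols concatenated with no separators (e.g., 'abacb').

Answer: ghngngggg

Derivation:
Bit 0: prefix='0' -> emit 'g', reset
Bit 1: prefix='1' (no match yet)
Bit 2: prefix='10' -> emit 'h', reset
Bit 3: prefix='1' (no match yet)
Bit 4: prefix='11' -> emit 'n', reset
Bit 5: prefix='0' -> emit 'g', reset
Bit 6: prefix='1' (no match yet)
Bit 7: prefix='11' -> emit 'n', reset
Bit 8: prefix='0' -> emit 'g', reset
Bit 9: prefix='0' -> emit 'g', reset
Bit 10: prefix='0' -> emit 'g', reset
Bit 11: prefix='0' -> emit 'g', reset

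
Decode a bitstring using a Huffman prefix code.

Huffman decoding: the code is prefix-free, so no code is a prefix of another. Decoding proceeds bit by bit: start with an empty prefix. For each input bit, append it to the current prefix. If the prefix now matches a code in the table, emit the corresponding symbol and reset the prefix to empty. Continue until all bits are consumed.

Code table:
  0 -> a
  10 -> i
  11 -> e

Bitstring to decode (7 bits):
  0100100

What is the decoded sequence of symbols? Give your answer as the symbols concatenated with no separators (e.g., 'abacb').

Bit 0: prefix='0' -> emit 'a', reset
Bit 1: prefix='1' (no match yet)
Bit 2: prefix='10' -> emit 'i', reset
Bit 3: prefix='0' -> emit 'a', reset
Bit 4: prefix='1' (no match yet)
Bit 5: prefix='10' -> emit 'i', reset
Bit 6: prefix='0' -> emit 'a', reset

Answer: aiaia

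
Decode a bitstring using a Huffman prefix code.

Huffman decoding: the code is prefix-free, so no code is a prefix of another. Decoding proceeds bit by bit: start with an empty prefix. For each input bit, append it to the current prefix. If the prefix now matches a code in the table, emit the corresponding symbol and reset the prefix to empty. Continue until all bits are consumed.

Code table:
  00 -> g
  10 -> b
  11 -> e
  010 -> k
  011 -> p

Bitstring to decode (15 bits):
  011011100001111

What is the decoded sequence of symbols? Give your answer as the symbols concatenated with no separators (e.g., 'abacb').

Answer: ppbgpe

Derivation:
Bit 0: prefix='0' (no match yet)
Bit 1: prefix='01' (no match yet)
Bit 2: prefix='011' -> emit 'p', reset
Bit 3: prefix='0' (no match yet)
Bit 4: prefix='01' (no match yet)
Bit 5: prefix='011' -> emit 'p', reset
Bit 6: prefix='1' (no match yet)
Bit 7: prefix='10' -> emit 'b', reset
Bit 8: prefix='0' (no match yet)
Bit 9: prefix='00' -> emit 'g', reset
Bit 10: prefix='0' (no match yet)
Bit 11: prefix='01' (no match yet)
Bit 12: prefix='011' -> emit 'p', reset
Bit 13: prefix='1' (no match yet)
Bit 14: prefix='11' -> emit 'e', reset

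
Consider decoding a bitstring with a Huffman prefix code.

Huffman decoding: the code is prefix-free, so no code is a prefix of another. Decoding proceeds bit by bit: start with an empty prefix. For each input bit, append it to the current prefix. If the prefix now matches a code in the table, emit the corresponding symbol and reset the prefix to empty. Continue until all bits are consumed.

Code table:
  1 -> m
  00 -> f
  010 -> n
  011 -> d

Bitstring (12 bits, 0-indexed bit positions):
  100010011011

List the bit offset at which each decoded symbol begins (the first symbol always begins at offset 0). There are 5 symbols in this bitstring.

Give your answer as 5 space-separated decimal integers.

Bit 0: prefix='1' -> emit 'm', reset
Bit 1: prefix='0' (no match yet)
Bit 2: prefix='00' -> emit 'f', reset
Bit 3: prefix='0' (no match yet)
Bit 4: prefix='01' (no match yet)
Bit 5: prefix='010' -> emit 'n', reset
Bit 6: prefix='0' (no match yet)
Bit 7: prefix='01' (no match yet)
Bit 8: prefix='011' -> emit 'd', reset
Bit 9: prefix='0' (no match yet)
Bit 10: prefix='01' (no match yet)
Bit 11: prefix='011' -> emit 'd', reset

Answer: 0 1 3 6 9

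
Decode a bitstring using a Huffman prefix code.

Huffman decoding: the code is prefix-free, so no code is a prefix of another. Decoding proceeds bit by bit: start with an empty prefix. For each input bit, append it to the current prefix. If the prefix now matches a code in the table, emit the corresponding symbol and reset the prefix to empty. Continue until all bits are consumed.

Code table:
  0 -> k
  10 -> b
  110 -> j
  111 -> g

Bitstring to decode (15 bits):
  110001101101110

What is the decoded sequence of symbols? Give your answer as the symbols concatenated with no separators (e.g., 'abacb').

Answer: jkkjjgk

Derivation:
Bit 0: prefix='1' (no match yet)
Bit 1: prefix='11' (no match yet)
Bit 2: prefix='110' -> emit 'j', reset
Bit 3: prefix='0' -> emit 'k', reset
Bit 4: prefix='0' -> emit 'k', reset
Bit 5: prefix='1' (no match yet)
Bit 6: prefix='11' (no match yet)
Bit 7: prefix='110' -> emit 'j', reset
Bit 8: prefix='1' (no match yet)
Bit 9: prefix='11' (no match yet)
Bit 10: prefix='110' -> emit 'j', reset
Bit 11: prefix='1' (no match yet)
Bit 12: prefix='11' (no match yet)
Bit 13: prefix='111' -> emit 'g', reset
Bit 14: prefix='0' -> emit 'k', reset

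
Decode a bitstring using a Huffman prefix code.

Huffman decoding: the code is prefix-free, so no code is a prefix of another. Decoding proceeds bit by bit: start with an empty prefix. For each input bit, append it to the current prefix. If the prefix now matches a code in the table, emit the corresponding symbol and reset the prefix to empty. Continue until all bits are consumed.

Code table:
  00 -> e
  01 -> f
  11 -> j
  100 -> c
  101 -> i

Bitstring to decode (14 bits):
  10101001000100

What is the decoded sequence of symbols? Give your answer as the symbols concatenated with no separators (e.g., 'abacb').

Answer: ifecfe

Derivation:
Bit 0: prefix='1' (no match yet)
Bit 1: prefix='10' (no match yet)
Bit 2: prefix='101' -> emit 'i', reset
Bit 3: prefix='0' (no match yet)
Bit 4: prefix='01' -> emit 'f', reset
Bit 5: prefix='0' (no match yet)
Bit 6: prefix='00' -> emit 'e', reset
Bit 7: prefix='1' (no match yet)
Bit 8: prefix='10' (no match yet)
Bit 9: prefix='100' -> emit 'c', reset
Bit 10: prefix='0' (no match yet)
Bit 11: prefix='01' -> emit 'f', reset
Bit 12: prefix='0' (no match yet)
Bit 13: prefix='00' -> emit 'e', reset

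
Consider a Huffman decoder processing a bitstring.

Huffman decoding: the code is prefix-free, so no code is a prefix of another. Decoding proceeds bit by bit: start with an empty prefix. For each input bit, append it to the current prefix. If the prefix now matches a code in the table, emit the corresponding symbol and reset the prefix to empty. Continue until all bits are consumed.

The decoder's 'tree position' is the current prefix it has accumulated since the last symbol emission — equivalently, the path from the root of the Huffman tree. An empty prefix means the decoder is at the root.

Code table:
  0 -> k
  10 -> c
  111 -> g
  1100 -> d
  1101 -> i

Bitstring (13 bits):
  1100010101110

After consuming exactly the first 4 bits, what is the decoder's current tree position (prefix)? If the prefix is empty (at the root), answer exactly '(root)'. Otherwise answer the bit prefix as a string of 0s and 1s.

Bit 0: prefix='1' (no match yet)
Bit 1: prefix='11' (no match yet)
Bit 2: prefix='110' (no match yet)
Bit 3: prefix='1100' -> emit 'd', reset

Answer: (root)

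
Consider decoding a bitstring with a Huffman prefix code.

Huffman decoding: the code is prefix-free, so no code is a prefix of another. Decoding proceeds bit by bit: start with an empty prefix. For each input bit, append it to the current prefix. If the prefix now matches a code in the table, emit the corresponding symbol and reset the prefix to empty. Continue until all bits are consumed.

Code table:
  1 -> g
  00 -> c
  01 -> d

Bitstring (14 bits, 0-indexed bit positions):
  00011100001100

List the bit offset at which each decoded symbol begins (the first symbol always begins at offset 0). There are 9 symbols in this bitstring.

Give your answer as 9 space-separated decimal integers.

Answer: 0 2 4 5 6 8 10 11 12

Derivation:
Bit 0: prefix='0' (no match yet)
Bit 1: prefix='00' -> emit 'c', reset
Bit 2: prefix='0' (no match yet)
Bit 3: prefix='01' -> emit 'd', reset
Bit 4: prefix='1' -> emit 'g', reset
Bit 5: prefix='1' -> emit 'g', reset
Bit 6: prefix='0' (no match yet)
Bit 7: prefix='00' -> emit 'c', reset
Bit 8: prefix='0' (no match yet)
Bit 9: prefix='00' -> emit 'c', reset
Bit 10: prefix='1' -> emit 'g', reset
Bit 11: prefix='1' -> emit 'g', reset
Bit 12: prefix='0' (no match yet)
Bit 13: prefix='00' -> emit 'c', reset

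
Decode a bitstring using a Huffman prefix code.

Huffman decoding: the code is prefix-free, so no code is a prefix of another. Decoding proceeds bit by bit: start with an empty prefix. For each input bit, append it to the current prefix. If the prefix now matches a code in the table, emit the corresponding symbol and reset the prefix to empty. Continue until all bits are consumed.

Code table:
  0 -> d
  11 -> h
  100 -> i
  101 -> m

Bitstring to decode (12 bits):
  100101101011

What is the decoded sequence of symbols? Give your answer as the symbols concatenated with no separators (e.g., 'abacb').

Answer: immdh

Derivation:
Bit 0: prefix='1' (no match yet)
Bit 1: prefix='10' (no match yet)
Bit 2: prefix='100' -> emit 'i', reset
Bit 3: prefix='1' (no match yet)
Bit 4: prefix='10' (no match yet)
Bit 5: prefix='101' -> emit 'm', reset
Bit 6: prefix='1' (no match yet)
Bit 7: prefix='10' (no match yet)
Bit 8: prefix='101' -> emit 'm', reset
Bit 9: prefix='0' -> emit 'd', reset
Bit 10: prefix='1' (no match yet)
Bit 11: prefix='11' -> emit 'h', reset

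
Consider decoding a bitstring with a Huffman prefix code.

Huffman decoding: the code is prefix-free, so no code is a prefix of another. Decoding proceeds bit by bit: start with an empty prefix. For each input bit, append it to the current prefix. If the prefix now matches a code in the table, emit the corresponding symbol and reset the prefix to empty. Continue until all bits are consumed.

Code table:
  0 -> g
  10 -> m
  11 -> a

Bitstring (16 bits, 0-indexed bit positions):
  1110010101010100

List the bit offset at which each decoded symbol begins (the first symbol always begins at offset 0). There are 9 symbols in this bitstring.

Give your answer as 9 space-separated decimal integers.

Bit 0: prefix='1' (no match yet)
Bit 1: prefix='11' -> emit 'a', reset
Bit 2: prefix='1' (no match yet)
Bit 3: prefix='10' -> emit 'm', reset
Bit 4: prefix='0' -> emit 'g', reset
Bit 5: prefix='1' (no match yet)
Bit 6: prefix='10' -> emit 'm', reset
Bit 7: prefix='1' (no match yet)
Bit 8: prefix='10' -> emit 'm', reset
Bit 9: prefix='1' (no match yet)
Bit 10: prefix='10' -> emit 'm', reset
Bit 11: prefix='1' (no match yet)
Bit 12: prefix='10' -> emit 'm', reset
Bit 13: prefix='1' (no match yet)
Bit 14: prefix='10' -> emit 'm', reset
Bit 15: prefix='0' -> emit 'g', reset

Answer: 0 2 4 5 7 9 11 13 15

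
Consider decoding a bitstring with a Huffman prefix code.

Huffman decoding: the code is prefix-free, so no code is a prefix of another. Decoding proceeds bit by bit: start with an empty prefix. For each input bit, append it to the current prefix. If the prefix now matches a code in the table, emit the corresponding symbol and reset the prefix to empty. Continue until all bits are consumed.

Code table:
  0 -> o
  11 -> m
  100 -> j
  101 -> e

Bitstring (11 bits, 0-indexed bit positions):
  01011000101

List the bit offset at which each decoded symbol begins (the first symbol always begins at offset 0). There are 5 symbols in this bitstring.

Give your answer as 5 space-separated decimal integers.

Answer: 0 1 4 7 8

Derivation:
Bit 0: prefix='0' -> emit 'o', reset
Bit 1: prefix='1' (no match yet)
Bit 2: prefix='10' (no match yet)
Bit 3: prefix='101' -> emit 'e', reset
Bit 4: prefix='1' (no match yet)
Bit 5: prefix='10' (no match yet)
Bit 6: prefix='100' -> emit 'j', reset
Bit 7: prefix='0' -> emit 'o', reset
Bit 8: prefix='1' (no match yet)
Bit 9: prefix='10' (no match yet)
Bit 10: prefix='101' -> emit 'e', reset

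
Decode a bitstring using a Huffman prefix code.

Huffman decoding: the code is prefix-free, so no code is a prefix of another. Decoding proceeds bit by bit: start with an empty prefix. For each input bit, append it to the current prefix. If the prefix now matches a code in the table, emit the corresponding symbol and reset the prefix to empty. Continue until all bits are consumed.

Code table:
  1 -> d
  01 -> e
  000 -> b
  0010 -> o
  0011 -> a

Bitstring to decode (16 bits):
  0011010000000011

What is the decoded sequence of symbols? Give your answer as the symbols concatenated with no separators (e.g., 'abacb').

Bit 0: prefix='0' (no match yet)
Bit 1: prefix='00' (no match yet)
Bit 2: prefix='001' (no match yet)
Bit 3: prefix='0011' -> emit 'a', reset
Bit 4: prefix='0' (no match yet)
Bit 5: prefix='01' -> emit 'e', reset
Bit 6: prefix='0' (no match yet)
Bit 7: prefix='00' (no match yet)
Bit 8: prefix='000' -> emit 'b', reset
Bit 9: prefix='0' (no match yet)
Bit 10: prefix='00' (no match yet)
Bit 11: prefix='000' -> emit 'b', reset
Bit 12: prefix='0' (no match yet)
Bit 13: prefix='00' (no match yet)
Bit 14: prefix='001' (no match yet)
Bit 15: prefix='0011' -> emit 'a', reset

Answer: aebba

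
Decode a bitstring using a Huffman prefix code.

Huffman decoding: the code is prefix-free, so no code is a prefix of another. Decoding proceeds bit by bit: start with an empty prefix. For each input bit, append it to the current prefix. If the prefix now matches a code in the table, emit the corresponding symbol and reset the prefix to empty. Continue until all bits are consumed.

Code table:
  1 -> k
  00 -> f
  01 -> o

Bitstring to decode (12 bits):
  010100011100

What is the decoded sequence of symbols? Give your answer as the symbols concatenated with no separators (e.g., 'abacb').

Bit 0: prefix='0' (no match yet)
Bit 1: prefix='01' -> emit 'o', reset
Bit 2: prefix='0' (no match yet)
Bit 3: prefix='01' -> emit 'o', reset
Bit 4: prefix='0' (no match yet)
Bit 5: prefix='00' -> emit 'f', reset
Bit 6: prefix='0' (no match yet)
Bit 7: prefix='01' -> emit 'o', reset
Bit 8: prefix='1' -> emit 'k', reset
Bit 9: prefix='1' -> emit 'k', reset
Bit 10: prefix='0' (no match yet)
Bit 11: prefix='00' -> emit 'f', reset

Answer: oofokkf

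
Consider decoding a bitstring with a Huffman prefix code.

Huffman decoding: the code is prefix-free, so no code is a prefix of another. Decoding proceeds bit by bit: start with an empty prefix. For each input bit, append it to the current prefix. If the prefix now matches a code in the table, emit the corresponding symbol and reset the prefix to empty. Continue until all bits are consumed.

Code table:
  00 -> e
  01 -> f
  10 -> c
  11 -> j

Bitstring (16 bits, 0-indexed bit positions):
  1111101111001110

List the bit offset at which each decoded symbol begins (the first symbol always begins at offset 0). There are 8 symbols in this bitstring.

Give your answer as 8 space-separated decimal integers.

Bit 0: prefix='1' (no match yet)
Bit 1: prefix='11' -> emit 'j', reset
Bit 2: prefix='1' (no match yet)
Bit 3: prefix='11' -> emit 'j', reset
Bit 4: prefix='1' (no match yet)
Bit 5: prefix='10' -> emit 'c', reset
Bit 6: prefix='1' (no match yet)
Bit 7: prefix='11' -> emit 'j', reset
Bit 8: prefix='1' (no match yet)
Bit 9: prefix='11' -> emit 'j', reset
Bit 10: prefix='0' (no match yet)
Bit 11: prefix='00' -> emit 'e', reset
Bit 12: prefix='1' (no match yet)
Bit 13: prefix='11' -> emit 'j', reset
Bit 14: prefix='1' (no match yet)
Bit 15: prefix='10' -> emit 'c', reset

Answer: 0 2 4 6 8 10 12 14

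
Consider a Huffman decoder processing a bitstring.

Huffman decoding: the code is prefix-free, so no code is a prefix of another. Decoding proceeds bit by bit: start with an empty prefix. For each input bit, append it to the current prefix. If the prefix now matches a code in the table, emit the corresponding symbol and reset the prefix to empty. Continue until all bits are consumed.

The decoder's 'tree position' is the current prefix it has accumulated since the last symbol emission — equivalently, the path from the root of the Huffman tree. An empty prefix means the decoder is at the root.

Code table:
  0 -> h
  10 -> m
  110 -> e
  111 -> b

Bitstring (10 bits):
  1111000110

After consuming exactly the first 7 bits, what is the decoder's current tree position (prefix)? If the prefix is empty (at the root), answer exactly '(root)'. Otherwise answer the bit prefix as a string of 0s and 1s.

Bit 0: prefix='1' (no match yet)
Bit 1: prefix='11' (no match yet)
Bit 2: prefix='111' -> emit 'b', reset
Bit 3: prefix='1' (no match yet)
Bit 4: prefix='10' -> emit 'm', reset
Bit 5: prefix='0' -> emit 'h', reset
Bit 6: prefix='0' -> emit 'h', reset

Answer: (root)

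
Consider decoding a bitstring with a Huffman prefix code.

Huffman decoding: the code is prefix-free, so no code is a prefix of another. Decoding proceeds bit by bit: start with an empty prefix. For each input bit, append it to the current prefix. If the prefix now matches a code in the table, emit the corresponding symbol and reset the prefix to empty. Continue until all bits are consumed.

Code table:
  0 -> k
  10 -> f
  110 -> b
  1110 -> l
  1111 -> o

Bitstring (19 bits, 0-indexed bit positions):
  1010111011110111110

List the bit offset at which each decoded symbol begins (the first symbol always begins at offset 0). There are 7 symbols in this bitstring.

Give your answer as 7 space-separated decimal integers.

Bit 0: prefix='1' (no match yet)
Bit 1: prefix='10' -> emit 'f', reset
Bit 2: prefix='1' (no match yet)
Bit 3: prefix='10' -> emit 'f', reset
Bit 4: prefix='1' (no match yet)
Bit 5: prefix='11' (no match yet)
Bit 6: prefix='111' (no match yet)
Bit 7: prefix='1110' -> emit 'l', reset
Bit 8: prefix='1' (no match yet)
Bit 9: prefix='11' (no match yet)
Bit 10: prefix='111' (no match yet)
Bit 11: prefix='1111' -> emit 'o', reset
Bit 12: prefix='0' -> emit 'k', reset
Bit 13: prefix='1' (no match yet)
Bit 14: prefix='11' (no match yet)
Bit 15: prefix='111' (no match yet)
Bit 16: prefix='1111' -> emit 'o', reset
Bit 17: prefix='1' (no match yet)
Bit 18: prefix='10' -> emit 'f', reset

Answer: 0 2 4 8 12 13 17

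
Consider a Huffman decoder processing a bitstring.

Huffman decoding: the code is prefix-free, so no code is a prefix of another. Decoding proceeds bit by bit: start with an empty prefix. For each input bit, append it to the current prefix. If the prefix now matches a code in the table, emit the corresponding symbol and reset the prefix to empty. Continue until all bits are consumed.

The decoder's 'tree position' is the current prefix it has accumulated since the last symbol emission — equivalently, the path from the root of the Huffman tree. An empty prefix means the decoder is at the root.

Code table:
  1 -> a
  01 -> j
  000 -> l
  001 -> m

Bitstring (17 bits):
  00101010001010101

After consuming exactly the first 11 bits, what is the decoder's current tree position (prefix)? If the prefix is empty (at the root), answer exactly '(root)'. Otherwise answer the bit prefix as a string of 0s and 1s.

Bit 0: prefix='0' (no match yet)
Bit 1: prefix='00' (no match yet)
Bit 2: prefix='001' -> emit 'm', reset
Bit 3: prefix='0' (no match yet)
Bit 4: prefix='01' -> emit 'j', reset
Bit 5: prefix='0' (no match yet)
Bit 6: prefix='01' -> emit 'j', reset
Bit 7: prefix='0' (no match yet)
Bit 8: prefix='00' (no match yet)
Bit 9: prefix='000' -> emit 'l', reset
Bit 10: prefix='1' -> emit 'a', reset

Answer: (root)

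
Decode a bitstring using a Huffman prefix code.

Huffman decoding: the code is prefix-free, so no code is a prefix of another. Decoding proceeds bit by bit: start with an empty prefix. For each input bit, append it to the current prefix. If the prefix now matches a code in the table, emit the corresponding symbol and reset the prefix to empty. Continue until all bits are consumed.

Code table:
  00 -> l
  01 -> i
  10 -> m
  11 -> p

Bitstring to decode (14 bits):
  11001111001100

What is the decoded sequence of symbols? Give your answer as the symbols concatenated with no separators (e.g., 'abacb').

Answer: plpplpl

Derivation:
Bit 0: prefix='1' (no match yet)
Bit 1: prefix='11' -> emit 'p', reset
Bit 2: prefix='0' (no match yet)
Bit 3: prefix='00' -> emit 'l', reset
Bit 4: prefix='1' (no match yet)
Bit 5: prefix='11' -> emit 'p', reset
Bit 6: prefix='1' (no match yet)
Bit 7: prefix='11' -> emit 'p', reset
Bit 8: prefix='0' (no match yet)
Bit 9: prefix='00' -> emit 'l', reset
Bit 10: prefix='1' (no match yet)
Bit 11: prefix='11' -> emit 'p', reset
Bit 12: prefix='0' (no match yet)
Bit 13: prefix='00' -> emit 'l', reset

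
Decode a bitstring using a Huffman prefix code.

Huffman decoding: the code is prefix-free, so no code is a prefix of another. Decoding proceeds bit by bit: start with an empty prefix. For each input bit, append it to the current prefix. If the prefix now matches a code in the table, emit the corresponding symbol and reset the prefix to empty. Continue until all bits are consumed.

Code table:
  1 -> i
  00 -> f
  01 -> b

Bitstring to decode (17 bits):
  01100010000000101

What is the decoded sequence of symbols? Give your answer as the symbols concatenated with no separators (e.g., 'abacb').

Answer: bifbfffbb

Derivation:
Bit 0: prefix='0' (no match yet)
Bit 1: prefix='01' -> emit 'b', reset
Bit 2: prefix='1' -> emit 'i', reset
Bit 3: prefix='0' (no match yet)
Bit 4: prefix='00' -> emit 'f', reset
Bit 5: prefix='0' (no match yet)
Bit 6: prefix='01' -> emit 'b', reset
Bit 7: prefix='0' (no match yet)
Bit 8: prefix='00' -> emit 'f', reset
Bit 9: prefix='0' (no match yet)
Bit 10: prefix='00' -> emit 'f', reset
Bit 11: prefix='0' (no match yet)
Bit 12: prefix='00' -> emit 'f', reset
Bit 13: prefix='0' (no match yet)
Bit 14: prefix='01' -> emit 'b', reset
Bit 15: prefix='0' (no match yet)
Bit 16: prefix='01' -> emit 'b', reset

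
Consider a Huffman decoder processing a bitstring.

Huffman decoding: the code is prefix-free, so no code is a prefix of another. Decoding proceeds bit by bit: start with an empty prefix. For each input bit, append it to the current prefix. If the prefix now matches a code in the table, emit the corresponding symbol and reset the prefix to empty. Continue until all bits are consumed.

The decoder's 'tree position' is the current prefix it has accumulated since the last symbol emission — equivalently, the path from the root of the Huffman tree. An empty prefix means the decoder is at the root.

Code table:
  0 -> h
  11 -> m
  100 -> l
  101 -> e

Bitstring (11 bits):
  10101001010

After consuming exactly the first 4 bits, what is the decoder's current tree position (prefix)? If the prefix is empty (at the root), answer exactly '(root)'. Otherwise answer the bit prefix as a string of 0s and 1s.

Answer: (root)

Derivation:
Bit 0: prefix='1' (no match yet)
Bit 1: prefix='10' (no match yet)
Bit 2: prefix='101' -> emit 'e', reset
Bit 3: prefix='0' -> emit 'h', reset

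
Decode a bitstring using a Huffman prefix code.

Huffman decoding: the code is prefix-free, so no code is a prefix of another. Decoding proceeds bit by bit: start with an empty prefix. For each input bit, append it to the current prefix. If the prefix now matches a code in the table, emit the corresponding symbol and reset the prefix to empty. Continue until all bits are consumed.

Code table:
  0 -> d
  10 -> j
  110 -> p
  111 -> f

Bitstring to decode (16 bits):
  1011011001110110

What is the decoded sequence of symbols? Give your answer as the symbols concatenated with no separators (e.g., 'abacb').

Answer: jppdfdp

Derivation:
Bit 0: prefix='1' (no match yet)
Bit 1: prefix='10' -> emit 'j', reset
Bit 2: prefix='1' (no match yet)
Bit 3: prefix='11' (no match yet)
Bit 4: prefix='110' -> emit 'p', reset
Bit 5: prefix='1' (no match yet)
Bit 6: prefix='11' (no match yet)
Bit 7: prefix='110' -> emit 'p', reset
Bit 8: prefix='0' -> emit 'd', reset
Bit 9: prefix='1' (no match yet)
Bit 10: prefix='11' (no match yet)
Bit 11: prefix='111' -> emit 'f', reset
Bit 12: prefix='0' -> emit 'd', reset
Bit 13: prefix='1' (no match yet)
Bit 14: prefix='11' (no match yet)
Bit 15: prefix='110' -> emit 'p', reset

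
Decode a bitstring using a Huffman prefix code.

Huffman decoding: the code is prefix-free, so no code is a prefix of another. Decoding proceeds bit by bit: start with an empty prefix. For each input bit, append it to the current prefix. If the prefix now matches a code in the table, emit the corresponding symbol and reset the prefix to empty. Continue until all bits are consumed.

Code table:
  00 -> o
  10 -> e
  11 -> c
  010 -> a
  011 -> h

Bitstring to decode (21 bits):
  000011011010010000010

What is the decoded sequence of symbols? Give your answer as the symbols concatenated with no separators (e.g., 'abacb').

Answer: oochaaooe

Derivation:
Bit 0: prefix='0' (no match yet)
Bit 1: prefix='00' -> emit 'o', reset
Bit 2: prefix='0' (no match yet)
Bit 3: prefix='00' -> emit 'o', reset
Bit 4: prefix='1' (no match yet)
Bit 5: prefix='11' -> emit 'c', reset
Bit 6: prefix='0' (no match yet)
Bit 7: prefix='01' (no match yet)
Bit 8: prefix='011' -> emit 'h', reset
Bit 9: prefix='0' (no match yet)
Bit 10: prefix='01' (no match yet)
Bit 11: prefix='010' -> emit 'a', reset
Bit 12: prefix='0' (no match yet)
Bit 13: prefix='01' (no match yet)
Bit 14: prefix='010' -> emit 'a', reset
Bit 15: prefix='0' (no match yet)
Bit 16: prefix='00' -> emit 'o', reset
Bit 17: prefix='0' (no match yet)
Bit 18: prefix='00' -> emit 'o', reset
Bit 19: prefix='1' (no match yet)
Bit 20: prefix='10' -> emit 'e', reset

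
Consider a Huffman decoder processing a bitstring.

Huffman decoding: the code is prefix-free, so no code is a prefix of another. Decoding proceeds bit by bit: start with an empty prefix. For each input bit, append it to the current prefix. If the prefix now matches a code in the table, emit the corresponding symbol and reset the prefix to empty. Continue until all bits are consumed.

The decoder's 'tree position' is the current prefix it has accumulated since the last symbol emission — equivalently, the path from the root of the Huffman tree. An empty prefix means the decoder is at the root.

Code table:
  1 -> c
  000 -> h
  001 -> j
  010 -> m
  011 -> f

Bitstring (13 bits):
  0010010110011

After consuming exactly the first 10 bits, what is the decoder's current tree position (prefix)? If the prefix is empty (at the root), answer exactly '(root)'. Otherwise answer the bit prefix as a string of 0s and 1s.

Bit 0: prefix='0' (no match yet)
Bit 1: prefix='00' (no match yet)
Bit 2: prefix='001' -> emit 'j', reset
Bit 3: prefix='0' (no match yet)
Bit 4: prefix='00' (no match yet)
Bit 5: prefix='001' -> emit 'j', reset
Bit 6: prefix='0' (no match yet)
Bit 7: prefix='01' (no match yet)
Bit 8: prefix='011' -> emit 'f', reset
Bit 9: prefix='0' (no match yet)

Answer: 0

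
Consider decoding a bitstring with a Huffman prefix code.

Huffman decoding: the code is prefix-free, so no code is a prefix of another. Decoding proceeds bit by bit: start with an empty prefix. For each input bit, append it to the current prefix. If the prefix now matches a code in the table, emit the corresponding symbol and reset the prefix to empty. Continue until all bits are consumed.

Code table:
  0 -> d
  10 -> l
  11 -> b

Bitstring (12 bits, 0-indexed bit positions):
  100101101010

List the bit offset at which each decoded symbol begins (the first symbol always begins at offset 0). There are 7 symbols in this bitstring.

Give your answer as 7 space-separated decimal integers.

Bit 0: prefix='1' (no match yet)
Bit 1: prefix='10' -> emit 'l', reset
Bit 2: prefix='0' -> emit 'd', reset
Bit 3: prefix='1' (no match yet)
Bit 4: prefix='10' -> emit 'l', reset
Bit 5: prefix='1' (no match yet)
Bit 6: prefix='11' -> emit 'b', reset
Bit 7: prefix='0' -> emit 'd', reset
Bit 8: prefix='1' (no match yet)
Bit 9: prefix='10' -> emit 'l', reset
Bit 10: prefix='1' (no match yet)
Bit 11: prefix='10' -> emit 'l', reset

Answer: 0 2 3 5 7 8 10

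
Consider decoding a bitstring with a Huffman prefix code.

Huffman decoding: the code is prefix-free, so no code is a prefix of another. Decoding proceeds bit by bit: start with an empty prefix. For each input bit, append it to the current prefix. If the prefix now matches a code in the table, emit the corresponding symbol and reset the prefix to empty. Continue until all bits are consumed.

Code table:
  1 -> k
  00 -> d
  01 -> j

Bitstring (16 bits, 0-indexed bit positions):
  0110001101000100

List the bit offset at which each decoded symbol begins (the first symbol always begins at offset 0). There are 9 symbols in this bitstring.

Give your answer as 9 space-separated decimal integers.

Bit 0: prefix='0' (no match yet)
Bit 1: prefix='01' -> emit 'j', reset
Bit 2: prefix='1' -> emit 'k', reset
Bit 3: prefix='0' (no match yet)
Bit 4: prefix='00' -> emit 'd', reset
Bit 5: prefix='0' (no match yet)
Bit 6: prefix='01' -> emit 'j', reset
Bit 7: prefix='1' -> emit 'k', reset
Bit 8: prefix='0' (no match yet)
Bit 9: prefix='01' -> emit 'j', reset
Bit 10: prefix='0' (no match yet)
Bit 11: prefix='00' -> emit 'd', reset
Bit 12: prefix='0' (no match yet)
Bit 13: prefix='01' -> emit 'j', reset
Bit 14: prefix='0' (no match yet)
Bit 15: prefix='00' -> emit 'd', reset

Answer: 0 2 3 5 7 8 10 12 14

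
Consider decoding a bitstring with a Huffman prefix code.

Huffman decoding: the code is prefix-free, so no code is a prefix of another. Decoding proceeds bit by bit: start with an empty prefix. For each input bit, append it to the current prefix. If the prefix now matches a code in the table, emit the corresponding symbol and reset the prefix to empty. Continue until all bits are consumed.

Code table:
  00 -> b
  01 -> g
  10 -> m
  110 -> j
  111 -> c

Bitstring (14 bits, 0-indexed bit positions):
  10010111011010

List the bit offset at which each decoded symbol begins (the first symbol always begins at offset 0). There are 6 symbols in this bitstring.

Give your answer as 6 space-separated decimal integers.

Answer: 0 2 4 6 9 12

Derivation:
Bit 0: prefix='1' (no match yet)
Bit 1: prefix='10' -> emit 'm', reset
Bit 2: prefix='0' (no match yet)
Bit 3: prefix='01' -> emit 'g', reset
Bit 4: prefix='0' (no match yet)
Bit 5: prefix='01' -> emit 'g', reset
Bit 6: prefix='1' (no match yet)
Bit 7: prefix='11' (no match yet)
Bit 8: prefix='110' -> emit 'j', reset
Bit 9: prefix='1' (no match yet)
Bit 10: prefix='11' (no match yet)
Bit 11: prefix='110' -> emit 'j', reset
Bit 12: prefix='1' (no match yet)
Bit 13: prefix='10' -> emit 'm', reset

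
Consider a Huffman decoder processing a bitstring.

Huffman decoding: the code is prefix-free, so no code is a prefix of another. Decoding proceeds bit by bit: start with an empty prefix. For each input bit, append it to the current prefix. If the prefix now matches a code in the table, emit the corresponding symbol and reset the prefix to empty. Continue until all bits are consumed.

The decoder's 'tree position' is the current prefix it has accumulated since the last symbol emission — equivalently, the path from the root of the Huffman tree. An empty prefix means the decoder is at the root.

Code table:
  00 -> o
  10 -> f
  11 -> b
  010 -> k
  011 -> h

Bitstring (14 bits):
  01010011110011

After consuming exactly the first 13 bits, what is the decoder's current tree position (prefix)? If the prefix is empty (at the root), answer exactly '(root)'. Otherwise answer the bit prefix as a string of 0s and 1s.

Answer: 1

Derivation:
Bit 0: prefix='0' (no match yet)
Bit 1: prefix='01' (no match yet)
Bit 2: prefix='010' -> emit 'k', reset
Bit 3: prefix='1' (no match yet)
Bit 4: prefix='10' -> emit 'f', reset
Bit 5: prefix='0' (no match yet)
Bit 6: prefix='01' (no match yet)
Bit 7: prefix='011' -> emit 'h', reset
Bit 8: prefix='1' (no match yet)
Bit 9: prefix='11' -> emit 'b', reset
Bit 10: prefix='0' (no match yet)
Bit 11: prefix='00' -> emit 'o', reset
Bit 12: prefix='1' (no match yet)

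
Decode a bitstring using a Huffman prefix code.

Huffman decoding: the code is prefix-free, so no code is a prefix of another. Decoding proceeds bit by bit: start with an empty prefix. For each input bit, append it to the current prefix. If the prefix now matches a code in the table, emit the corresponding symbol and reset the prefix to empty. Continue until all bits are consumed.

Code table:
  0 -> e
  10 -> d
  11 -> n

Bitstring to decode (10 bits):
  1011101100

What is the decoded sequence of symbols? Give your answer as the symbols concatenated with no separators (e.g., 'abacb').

Answer: dndnee

Derivation:
Bit 0: prefix='1' (no match yet)
Bit 1: prefix='10' -> emit 'd', reset
Bit 2: prefix='1' (no match yet)
Bit 3: prefix='11' -> emit 'n', reset
Bit 4: prefix='1' (no match yet)
Bit 5: prefix='10' -> emit 'd', reset
Bit 6: prefix='1' (no match yet)
Bit 7: prefix='11' -> emit 'n', reset
Bit 8: prefix='0' -> emit 'e', reset
Bit 9: prefix='0' -> emit 'e', reset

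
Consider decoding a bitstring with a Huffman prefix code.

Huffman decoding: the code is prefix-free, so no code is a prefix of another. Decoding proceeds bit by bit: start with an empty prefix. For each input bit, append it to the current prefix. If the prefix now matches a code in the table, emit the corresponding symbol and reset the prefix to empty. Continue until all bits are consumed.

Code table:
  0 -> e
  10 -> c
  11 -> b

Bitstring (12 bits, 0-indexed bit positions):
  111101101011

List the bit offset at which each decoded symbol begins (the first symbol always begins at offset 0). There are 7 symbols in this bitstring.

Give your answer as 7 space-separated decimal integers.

Answer: 0 2 4 5 7 8 10

Derivation:
Bit 0: prefix='1' (no match yet)
Bit 1: prefix='11' -> emit 'b', reset
Bit 2: prefix='1' (no match yet)
Bit 3: prefix='11' -> emit 'b', reset
Bit 4: prefix='0' -> emit 'e', reset
Bit 5: prefix='1' (no match yet)
Bit 6: prefix='11' -> emit 'b', reset
Bit 7: prefix='0' -> emit 'e', reset
Bit 8: prefix='1' (no match yet)
Bit 9: prefix='10' -> emit 'c', reset
Bit 10: prefix='1' (no match yet)
Bit 11: prefix='11' -> emit 'b', reset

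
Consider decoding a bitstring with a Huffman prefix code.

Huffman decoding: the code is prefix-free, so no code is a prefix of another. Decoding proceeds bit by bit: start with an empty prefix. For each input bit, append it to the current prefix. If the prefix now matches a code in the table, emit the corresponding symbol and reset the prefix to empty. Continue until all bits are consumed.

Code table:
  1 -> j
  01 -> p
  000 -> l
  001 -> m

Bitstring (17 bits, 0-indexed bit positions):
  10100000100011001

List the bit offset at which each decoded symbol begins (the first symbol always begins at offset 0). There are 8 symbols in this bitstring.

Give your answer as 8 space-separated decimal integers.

Bit 0: prefix='1' -> emit 'j', reset
Bit 1: prefix='0' (no match yet)
Bit 2: prefix='01' -> emit 'p', reset
Bit 3: prefix='0' (no match yet)
Bit 4: prefix='00' (no match yet)
Bit 5: prefix='000' -> emit 'l', reset
Bit 6: prefix='0' (no match yet)
Bit 7: prefix='00' (no match yet)
Bit 8: prefix='001' -> emit 'm', reset
Bit 9: prefix='0' (no match yet)
Bit 10: prefix='00' (no match yet)
Bit 11: prefix='000' -> emit 'l', reset
Bit 12: prefix='1' -> emit 'j', reset
Bit 13: prefix='1' -> emit 'j', reset
Bit 14: prefix='0' (no match yet)
Bit 15: prefix='00' (no match yet)
Bit 16: prefix='001' -> emit 'm', reset

Answer: 0 1 3 6 9 12 13 14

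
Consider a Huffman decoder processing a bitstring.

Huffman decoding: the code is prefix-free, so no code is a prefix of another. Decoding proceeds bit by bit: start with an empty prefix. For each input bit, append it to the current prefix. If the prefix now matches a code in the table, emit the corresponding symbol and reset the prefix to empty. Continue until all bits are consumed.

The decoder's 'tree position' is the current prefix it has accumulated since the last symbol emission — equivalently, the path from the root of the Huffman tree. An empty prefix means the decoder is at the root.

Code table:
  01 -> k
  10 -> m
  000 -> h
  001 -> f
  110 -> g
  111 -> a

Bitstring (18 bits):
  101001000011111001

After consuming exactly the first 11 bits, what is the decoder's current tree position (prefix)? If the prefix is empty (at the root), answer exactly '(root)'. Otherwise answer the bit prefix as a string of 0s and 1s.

Bit 0: prefix='1' (no match yet)
Bit 1: prefix='10' -> emit 'm', reset
Bit 2: prefix='1' (no match yet)
Bit 3: prefix='10' -> emit 'm', reset
Bit 4: prefix='0' (no match yet)
Bit 5: prefix='01' -> emit 'k', reset
Bit 6: prefix='0' (no match yet)
Bit 7: prefix='00' (no match yet)
Bit 8: prefix='000' -> emit 'h', reset
Bit 9: prefix='0' (no match yet)
Bit 10: prefix='01' -> emit 'k', reset

Answer: (root)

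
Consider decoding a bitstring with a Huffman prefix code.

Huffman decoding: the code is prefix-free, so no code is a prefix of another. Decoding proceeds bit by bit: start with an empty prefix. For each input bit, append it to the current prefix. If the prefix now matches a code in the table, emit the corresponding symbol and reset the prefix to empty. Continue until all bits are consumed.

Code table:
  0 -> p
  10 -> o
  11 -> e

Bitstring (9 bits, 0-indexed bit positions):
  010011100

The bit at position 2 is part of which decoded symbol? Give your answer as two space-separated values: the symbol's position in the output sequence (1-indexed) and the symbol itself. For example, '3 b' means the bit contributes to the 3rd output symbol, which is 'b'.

Answer: 2 o

Derivation:
Bit 0: prefix='0' -> emit 'p', reset
Bit 1: prefix='1' (no match yet)
Bit 2: prefix='10' -> emit 'o', reset
Bit 3: prefix='0' -> emit 'p', reset
Bit 4: prefix='1' (no match yet)
Bit 5: prefix='11' -> emit 'e', reset
Bit 6: prefix='1' (no match yet)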